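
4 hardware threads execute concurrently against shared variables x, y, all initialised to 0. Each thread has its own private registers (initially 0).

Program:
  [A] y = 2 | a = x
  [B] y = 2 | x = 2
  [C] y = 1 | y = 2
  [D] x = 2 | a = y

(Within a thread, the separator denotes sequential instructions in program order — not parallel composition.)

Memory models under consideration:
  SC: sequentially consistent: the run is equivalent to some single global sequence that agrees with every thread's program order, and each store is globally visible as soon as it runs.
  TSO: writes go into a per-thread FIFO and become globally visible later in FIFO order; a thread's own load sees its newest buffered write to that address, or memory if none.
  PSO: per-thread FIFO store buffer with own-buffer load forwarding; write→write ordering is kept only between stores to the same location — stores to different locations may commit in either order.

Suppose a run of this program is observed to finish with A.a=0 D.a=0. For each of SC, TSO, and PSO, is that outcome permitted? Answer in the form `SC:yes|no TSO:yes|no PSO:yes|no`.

outcome vector order: (A.a,D.a)
SC (5): 0/1; 0/2; 2/0; 2/1; 2/2
TSO (6): 0/0; 0/1; 0/2; 2/0; 2/1; 2/2
PSO (6): 0/0; 0/1; 0/2; 2/0; 2/1; 2/2
target 0/0 ∈ {TSO,PSO}

SC:no TSO:yes PSO:yes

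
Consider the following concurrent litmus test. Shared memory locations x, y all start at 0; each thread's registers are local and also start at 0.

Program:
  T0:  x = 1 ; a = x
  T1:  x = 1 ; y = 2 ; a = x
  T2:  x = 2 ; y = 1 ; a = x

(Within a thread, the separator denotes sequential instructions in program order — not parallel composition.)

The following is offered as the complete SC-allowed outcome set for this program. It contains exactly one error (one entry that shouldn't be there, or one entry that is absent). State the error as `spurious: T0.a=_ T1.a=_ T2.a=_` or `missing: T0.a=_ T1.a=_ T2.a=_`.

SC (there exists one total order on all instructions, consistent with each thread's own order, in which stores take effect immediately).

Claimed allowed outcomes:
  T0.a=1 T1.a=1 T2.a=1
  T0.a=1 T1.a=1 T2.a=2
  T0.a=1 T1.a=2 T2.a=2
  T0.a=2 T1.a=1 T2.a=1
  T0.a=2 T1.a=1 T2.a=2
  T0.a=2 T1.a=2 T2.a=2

missing: T0.a=1 T1.a=2 T2.a=1

outcome vector order: (T0.a,T1.a,T2.a)
SC (7): (1,1,1), (1,1,2), (1,2,1), (1,2,2), (2,1,1), (2,1,2), (2,2,2)
SC∖claimed = {(1,2,1)}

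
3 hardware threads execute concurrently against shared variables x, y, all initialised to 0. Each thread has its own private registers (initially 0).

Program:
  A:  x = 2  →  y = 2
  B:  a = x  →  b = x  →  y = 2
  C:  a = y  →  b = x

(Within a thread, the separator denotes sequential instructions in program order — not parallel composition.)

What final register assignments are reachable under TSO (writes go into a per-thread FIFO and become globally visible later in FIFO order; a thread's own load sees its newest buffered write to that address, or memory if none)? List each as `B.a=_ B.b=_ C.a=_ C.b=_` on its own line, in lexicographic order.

outcome vector order: (B.a,B.b,C.a,C.b)
|TSO outcomes| = 10

B.a=0 B.b=0 C.a=0 C.b=0
B.a=0 B.b=0 C.a=0 C.b=2
B.a=0 B.b=0 C.a=2 C.b=0
B.a=0 B.b=0 C.a=2 C.b=2
B.a=0 B.b=2 C.a=0 C.b=0
B.a=0 B.b=2 C.a=0 C.b=2
B.a=0 B.b=2 C.a=2 C.b=2
B.a=2 B.b=2 C.a=0 C.b=0
B.a=2 B.b=2 C.a=0 C.b=2
B.a=2 B.b=2 C.a=2 C.b=2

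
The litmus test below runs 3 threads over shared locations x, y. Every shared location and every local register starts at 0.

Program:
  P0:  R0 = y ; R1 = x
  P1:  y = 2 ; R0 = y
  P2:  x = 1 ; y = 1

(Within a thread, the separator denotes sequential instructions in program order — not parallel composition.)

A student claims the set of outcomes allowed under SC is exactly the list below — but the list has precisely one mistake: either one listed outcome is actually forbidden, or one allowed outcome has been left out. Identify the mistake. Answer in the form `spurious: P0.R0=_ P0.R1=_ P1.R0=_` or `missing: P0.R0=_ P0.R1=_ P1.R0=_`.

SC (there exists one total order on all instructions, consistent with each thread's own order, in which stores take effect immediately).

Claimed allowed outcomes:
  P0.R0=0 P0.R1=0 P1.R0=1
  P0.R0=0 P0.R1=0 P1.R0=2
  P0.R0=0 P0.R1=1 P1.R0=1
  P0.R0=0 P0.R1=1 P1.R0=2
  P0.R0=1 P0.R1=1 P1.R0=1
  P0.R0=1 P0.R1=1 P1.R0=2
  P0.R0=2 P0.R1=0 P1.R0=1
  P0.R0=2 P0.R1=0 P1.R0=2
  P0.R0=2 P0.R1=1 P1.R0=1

missing: P0.R0=2 P0.R1=1 P1.R0=2

outcome vector order: (P0.R0,P0.R1,P1.R0)
SC (10): 001, 002, 011, 012, 111, 112, 201, 202, 211, 212
SC∖claimed = {212}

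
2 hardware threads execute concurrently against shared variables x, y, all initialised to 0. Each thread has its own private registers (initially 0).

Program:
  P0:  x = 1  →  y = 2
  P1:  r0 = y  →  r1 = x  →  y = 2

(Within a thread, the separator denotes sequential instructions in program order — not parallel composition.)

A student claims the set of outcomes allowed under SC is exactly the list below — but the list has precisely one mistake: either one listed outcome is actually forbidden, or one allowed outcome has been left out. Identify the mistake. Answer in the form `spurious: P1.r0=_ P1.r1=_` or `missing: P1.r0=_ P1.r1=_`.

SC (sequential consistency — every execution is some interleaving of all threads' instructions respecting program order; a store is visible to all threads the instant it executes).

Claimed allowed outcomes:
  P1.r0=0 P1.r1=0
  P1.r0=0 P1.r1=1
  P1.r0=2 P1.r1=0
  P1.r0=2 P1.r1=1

outcome vector order: (P1.r0,P1.r1)
[SC] allowed = {00; 01; 21}
claimed∖SC = {20}

spurious: P1.r0=2 P1.r1=0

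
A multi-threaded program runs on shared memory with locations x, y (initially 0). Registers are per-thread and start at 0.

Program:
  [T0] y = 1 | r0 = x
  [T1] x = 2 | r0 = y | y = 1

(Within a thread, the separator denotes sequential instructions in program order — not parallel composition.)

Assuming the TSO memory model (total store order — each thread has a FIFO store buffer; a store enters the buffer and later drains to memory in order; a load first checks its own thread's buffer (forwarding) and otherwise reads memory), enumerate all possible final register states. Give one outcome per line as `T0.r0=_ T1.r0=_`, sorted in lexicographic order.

outcome vector order: (T0.r0,T1.r0)
|TSO outcomes| = 4

T0.r0=0 T1.r0=0
T0.r0=0 T1.r0=1
T0.r0=2 T1.r0=0
T0.r0=2 T1.r0=1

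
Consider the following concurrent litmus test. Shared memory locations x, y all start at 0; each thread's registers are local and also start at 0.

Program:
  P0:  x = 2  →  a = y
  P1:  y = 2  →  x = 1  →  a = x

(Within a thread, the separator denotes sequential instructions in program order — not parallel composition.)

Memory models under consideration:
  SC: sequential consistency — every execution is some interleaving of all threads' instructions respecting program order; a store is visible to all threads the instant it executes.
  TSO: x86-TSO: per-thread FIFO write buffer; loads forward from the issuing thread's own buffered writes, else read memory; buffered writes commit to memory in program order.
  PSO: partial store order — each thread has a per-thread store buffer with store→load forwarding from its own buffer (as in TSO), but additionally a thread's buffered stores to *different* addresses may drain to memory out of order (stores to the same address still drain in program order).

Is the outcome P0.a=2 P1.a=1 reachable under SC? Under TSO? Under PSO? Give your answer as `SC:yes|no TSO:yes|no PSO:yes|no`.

SC:yes TSO:yes PSO:yes

outcome vector order: (P0.a,P1.a)
SC: 3 outcomes — {0/1 2/1 2/2}
TSO: 4 outcomes — {0/1 0/2 2/1 2/2}
PSO: 4 outcomes — {0/1 0/2 2/1 2/2}
target 2/1 ∈ {SC,TSO,PSO}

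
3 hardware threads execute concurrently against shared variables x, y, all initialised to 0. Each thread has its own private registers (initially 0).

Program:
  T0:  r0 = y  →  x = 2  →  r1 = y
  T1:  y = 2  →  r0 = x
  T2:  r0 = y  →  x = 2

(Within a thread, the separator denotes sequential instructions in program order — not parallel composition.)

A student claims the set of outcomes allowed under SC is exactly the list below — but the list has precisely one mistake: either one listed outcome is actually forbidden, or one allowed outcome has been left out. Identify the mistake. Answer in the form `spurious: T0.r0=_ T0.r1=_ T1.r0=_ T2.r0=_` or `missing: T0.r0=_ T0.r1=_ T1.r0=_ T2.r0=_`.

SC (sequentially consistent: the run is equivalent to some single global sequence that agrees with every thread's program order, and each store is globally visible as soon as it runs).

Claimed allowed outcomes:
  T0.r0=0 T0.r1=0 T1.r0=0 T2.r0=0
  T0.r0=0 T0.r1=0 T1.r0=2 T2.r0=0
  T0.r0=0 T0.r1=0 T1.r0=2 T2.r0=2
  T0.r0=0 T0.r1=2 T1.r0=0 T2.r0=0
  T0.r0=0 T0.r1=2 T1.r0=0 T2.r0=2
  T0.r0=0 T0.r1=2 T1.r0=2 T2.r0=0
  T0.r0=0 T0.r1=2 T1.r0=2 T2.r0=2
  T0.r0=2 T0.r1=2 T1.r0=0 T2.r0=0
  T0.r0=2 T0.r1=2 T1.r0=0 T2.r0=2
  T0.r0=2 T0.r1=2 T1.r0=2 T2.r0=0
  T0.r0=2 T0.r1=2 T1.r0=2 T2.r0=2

outcome vector order: (T0.r0,T0.r1,T1.r0,T2.r0)
[SC] allowed = {(0,0,2,0); (0,0,2,2); (0,2,0,0); (0,2,0,2); (0,2,2,0); (0,2,2,2); (2,2,0,0); (2,2,0,2); (2,2,2,0); (2,2,2,2)}
claimed∖SC = {(0,0,0,0)}

spurious: T0.r0=0 T0.r1=0 T1.r0=0 T2.r0=0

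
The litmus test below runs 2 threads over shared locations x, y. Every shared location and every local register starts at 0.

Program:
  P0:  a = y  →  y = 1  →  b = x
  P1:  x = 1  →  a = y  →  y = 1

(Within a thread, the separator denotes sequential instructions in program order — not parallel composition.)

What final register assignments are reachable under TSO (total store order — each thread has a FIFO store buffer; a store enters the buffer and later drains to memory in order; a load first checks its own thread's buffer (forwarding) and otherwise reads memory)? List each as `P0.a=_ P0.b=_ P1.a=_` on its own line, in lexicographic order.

P0.a=0 P0.b=0 P1.a=0
P0.a=0 P0.b=0 P1.a=1
P0.a=0 P0.b=1 P1.a=0
P0.a=0 P0.b=1 P1.a=1
P0.a=1 P0.b=1 P1.a=0

outcome vector order: (P0.a,P0.b,P1.a)
|TSO outcomes| = 5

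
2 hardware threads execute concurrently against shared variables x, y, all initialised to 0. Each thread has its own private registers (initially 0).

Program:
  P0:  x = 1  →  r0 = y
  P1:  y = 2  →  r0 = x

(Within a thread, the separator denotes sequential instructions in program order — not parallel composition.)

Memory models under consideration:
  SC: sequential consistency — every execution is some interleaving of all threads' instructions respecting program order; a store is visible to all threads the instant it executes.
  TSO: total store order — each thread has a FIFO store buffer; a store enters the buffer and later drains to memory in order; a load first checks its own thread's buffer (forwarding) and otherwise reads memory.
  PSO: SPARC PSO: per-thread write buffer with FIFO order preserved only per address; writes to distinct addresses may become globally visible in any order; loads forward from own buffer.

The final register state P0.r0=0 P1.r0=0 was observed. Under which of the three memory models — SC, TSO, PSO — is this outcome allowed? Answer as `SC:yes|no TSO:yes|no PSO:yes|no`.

SC:no TSO:yes PSO:yes

outcome vector order: (P0.r0,P1.r0)
SC (3): 01 20 21
TSO (4): 00 01 20 21
PSO (4): 00 01 20 21
target 00 ∈ {TSO,PSO}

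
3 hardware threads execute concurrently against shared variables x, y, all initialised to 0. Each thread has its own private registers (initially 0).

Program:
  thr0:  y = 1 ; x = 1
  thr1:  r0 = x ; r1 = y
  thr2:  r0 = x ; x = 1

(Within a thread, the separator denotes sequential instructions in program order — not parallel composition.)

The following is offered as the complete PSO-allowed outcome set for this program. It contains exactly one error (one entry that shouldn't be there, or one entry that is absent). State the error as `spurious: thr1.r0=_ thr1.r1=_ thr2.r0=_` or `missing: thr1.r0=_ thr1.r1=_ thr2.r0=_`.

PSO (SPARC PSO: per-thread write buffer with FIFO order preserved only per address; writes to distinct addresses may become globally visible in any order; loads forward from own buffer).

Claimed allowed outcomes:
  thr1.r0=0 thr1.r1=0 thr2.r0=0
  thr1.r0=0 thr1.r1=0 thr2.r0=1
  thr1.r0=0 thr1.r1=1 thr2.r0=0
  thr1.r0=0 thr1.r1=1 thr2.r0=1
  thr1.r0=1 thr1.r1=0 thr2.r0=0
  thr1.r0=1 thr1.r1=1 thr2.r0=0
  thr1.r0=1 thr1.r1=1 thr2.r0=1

outcome vector order: (thr1.r0,thr1.r1,thr2.r0)
under PSO → 0/0/0; 0/0/1; 0/1/0; 0/1/1; 1/0/0; 1/0/1; 1/1/0; 1/1/1
PSO∖claimed = {1/0/1}

missing: thr1.r0=1 thr1.r1=0 thr2.r0=1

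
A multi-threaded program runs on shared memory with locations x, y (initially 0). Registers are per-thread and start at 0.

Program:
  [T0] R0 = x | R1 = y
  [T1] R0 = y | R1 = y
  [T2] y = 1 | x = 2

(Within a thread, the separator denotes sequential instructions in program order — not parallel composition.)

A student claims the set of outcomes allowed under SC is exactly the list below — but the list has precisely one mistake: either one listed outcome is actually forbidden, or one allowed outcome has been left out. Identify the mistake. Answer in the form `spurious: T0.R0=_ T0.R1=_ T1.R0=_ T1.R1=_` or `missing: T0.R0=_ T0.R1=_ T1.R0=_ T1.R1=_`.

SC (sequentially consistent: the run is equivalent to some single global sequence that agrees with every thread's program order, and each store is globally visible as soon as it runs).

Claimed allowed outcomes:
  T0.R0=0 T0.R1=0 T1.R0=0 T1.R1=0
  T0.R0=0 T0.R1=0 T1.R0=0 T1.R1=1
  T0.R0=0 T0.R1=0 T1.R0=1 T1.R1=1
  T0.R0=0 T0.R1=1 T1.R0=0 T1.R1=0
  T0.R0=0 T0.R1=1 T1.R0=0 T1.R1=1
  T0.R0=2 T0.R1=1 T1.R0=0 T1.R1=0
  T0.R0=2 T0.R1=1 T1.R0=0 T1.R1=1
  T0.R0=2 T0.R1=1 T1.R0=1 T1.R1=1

missing: T0.R0=0 T0.R1=1 T1.R0=1 T1.R1=1

outcome vector order: (T0.R0,T0.R1,T1.R0,T1.R1)
[SC] allowed = {<0 0 0 0>, <0 0 0 1>, <0 0 1 1>, <0 1 0 0>, <0 1 0 1>, <0 1 1 1>, <2 1 0 0>, <2 1 0 1>, <2 1 1 1>}
SC∖claimed = {<0 1 1 1>}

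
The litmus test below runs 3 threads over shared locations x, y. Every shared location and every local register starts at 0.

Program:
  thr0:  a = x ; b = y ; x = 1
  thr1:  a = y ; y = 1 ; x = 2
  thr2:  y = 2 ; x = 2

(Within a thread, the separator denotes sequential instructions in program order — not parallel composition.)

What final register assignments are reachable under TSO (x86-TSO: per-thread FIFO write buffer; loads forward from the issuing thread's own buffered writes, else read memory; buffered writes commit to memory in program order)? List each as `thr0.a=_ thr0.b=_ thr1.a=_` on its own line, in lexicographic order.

thr0.a=0 thr0.b=0 thr1.a=0
thr0.a=0 thr0.b=0 thr1.a=2
thr0.a=0 thr0.b=1 thr1.a=0
thr0.a=0 thr0.b=1 thr1.a=2
thr0.a=0 thr0.b=2 thr1.a=0
thr0.a=0 thr0.b=2 thr1.a=2
thr0.a=2 thr0.b=1 thr1.a=0
thr0.a=2 thr0.b=1 thr1.a=2
thr0.a=2 thr0.b=2 thr1.a=0
thr0.a=2 thr0.b=2 thr1.a=2

outcome vector order: (thr0.a,thr0.b,thr1.a)
|TSO outcomes| = 10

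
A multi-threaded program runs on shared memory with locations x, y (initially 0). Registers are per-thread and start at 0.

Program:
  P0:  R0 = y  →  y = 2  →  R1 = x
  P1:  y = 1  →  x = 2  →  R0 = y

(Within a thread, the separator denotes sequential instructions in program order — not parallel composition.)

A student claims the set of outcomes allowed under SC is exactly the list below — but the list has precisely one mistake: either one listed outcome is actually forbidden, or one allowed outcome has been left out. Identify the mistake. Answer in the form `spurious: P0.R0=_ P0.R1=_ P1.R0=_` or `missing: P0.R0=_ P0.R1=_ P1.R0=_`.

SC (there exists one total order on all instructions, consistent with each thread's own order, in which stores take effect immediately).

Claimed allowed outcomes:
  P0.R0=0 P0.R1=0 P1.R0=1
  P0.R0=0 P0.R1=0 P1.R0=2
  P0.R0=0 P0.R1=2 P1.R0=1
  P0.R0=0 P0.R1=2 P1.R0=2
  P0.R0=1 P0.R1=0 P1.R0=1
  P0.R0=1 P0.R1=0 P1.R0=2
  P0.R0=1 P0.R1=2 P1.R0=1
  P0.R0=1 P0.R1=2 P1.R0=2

outcome vector order: (P0.R0,P0.R1,P1.R0)
[SC] allowed = {0/0/1 0/0/2 0/2/1 0/2/2 1/0/2 1/2/1 1/2/2}
claimed∖SC = {1/0/1}

spurious: P0.R0=1 P0.R1=0 P1.R0=1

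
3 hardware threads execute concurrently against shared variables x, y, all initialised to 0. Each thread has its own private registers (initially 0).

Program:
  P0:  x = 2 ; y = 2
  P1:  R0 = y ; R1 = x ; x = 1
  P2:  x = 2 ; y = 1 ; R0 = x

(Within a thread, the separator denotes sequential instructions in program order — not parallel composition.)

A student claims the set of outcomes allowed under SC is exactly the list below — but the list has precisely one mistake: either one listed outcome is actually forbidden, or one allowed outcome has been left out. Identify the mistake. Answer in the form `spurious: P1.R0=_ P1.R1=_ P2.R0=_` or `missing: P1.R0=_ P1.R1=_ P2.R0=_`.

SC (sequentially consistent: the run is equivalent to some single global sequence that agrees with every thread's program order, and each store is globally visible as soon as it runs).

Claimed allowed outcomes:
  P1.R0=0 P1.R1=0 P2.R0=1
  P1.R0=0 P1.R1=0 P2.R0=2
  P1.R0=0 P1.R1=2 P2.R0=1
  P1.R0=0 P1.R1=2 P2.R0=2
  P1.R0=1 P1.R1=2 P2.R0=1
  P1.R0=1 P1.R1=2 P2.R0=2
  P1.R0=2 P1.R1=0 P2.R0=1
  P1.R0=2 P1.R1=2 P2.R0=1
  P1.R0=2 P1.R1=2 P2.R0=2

spurious: P1.R0=2 P1.R1=0 P2.R0=1

outcome vector order: (P1.R0,P1.R1,P2.R0)
SC (8): (0,0,1) (0,0,2) (0,2,1) (0,2,2) (1,2,1) (1,2,2) (2,2,1) (2,2,2)
claimed∖SC = {(2,0,1)}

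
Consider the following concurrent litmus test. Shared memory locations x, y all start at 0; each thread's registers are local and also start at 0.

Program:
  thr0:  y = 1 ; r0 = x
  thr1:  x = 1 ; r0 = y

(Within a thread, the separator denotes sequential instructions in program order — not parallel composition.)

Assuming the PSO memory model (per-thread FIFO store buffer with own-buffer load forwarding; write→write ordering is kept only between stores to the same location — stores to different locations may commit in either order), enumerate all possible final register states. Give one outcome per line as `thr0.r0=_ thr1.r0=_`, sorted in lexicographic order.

outcome vector order: (thr0.r0,thr1.r0)
|PSO outcomes| = 4

thr0.r0=0 thr1.r0=0
thr0.r0=0 thr1.r0=1
thr0.r0=1 thr1.r0=0
thr0.r0=1 thr1.r0=1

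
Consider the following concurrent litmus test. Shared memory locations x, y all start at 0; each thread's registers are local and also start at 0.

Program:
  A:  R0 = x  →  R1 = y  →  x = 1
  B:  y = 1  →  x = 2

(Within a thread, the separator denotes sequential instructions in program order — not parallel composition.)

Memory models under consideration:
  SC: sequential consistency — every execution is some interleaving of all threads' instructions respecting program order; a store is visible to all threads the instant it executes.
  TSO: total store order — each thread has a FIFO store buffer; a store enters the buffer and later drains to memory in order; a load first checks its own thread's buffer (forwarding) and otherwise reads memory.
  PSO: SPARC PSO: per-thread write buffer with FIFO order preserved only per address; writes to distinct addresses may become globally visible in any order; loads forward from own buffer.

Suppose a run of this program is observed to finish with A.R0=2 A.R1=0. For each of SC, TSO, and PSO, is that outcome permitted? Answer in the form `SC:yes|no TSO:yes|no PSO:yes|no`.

SC:no TSO:no PSO:yes

outcome vector order: (A.R0,A.R1)
SC: 3 outcomes — {00, 01, 21}
TSO: 3 outcomes — {00, 01, 21}
PSO: 4 outcomes — {00, 01, 20, 21}
target 20 ∈ {PSO}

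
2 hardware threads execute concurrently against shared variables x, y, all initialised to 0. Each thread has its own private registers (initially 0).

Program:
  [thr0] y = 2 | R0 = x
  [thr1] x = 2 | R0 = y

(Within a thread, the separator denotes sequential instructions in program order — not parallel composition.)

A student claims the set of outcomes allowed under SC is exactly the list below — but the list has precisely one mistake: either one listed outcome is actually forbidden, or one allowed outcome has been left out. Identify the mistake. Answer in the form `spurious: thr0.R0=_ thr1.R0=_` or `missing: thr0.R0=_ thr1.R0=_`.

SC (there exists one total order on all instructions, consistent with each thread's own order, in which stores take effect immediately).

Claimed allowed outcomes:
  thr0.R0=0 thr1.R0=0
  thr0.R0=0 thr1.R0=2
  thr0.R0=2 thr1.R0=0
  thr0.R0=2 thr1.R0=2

spurious: thr0.R0=0 thr1.R0=0

outcome vector order: (thr0.R0,thr1.R0)
[SC] allowed = {0/2; 2/0; 2/2}
claimed∖SC = {0/0}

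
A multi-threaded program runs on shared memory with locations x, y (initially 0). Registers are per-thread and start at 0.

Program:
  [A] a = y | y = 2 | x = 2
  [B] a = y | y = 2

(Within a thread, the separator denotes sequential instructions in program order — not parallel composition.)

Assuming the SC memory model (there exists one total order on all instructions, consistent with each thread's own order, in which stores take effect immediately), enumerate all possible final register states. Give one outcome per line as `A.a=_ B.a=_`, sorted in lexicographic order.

outcome vector order: (A.a,B.a)
|SC outcomes| = 3

A.a=0 B.a=0
A.a=0 B.a=2
A.a=2 B.a=0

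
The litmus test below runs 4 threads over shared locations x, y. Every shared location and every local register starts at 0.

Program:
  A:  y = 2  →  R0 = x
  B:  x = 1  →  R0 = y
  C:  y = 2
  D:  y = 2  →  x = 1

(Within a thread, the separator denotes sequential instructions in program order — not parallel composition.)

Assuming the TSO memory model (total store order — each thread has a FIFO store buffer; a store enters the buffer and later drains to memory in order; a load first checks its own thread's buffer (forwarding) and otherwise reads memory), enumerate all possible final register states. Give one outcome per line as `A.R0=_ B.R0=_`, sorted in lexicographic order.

outcome vector order: (A.R0,B.R0)
|TSO outcomes| = 4

A.R0=0 B.R0=0
A.R0=0 B.R0=2
A.R0=1 B.R0=0
A.R0=1 B.R0=2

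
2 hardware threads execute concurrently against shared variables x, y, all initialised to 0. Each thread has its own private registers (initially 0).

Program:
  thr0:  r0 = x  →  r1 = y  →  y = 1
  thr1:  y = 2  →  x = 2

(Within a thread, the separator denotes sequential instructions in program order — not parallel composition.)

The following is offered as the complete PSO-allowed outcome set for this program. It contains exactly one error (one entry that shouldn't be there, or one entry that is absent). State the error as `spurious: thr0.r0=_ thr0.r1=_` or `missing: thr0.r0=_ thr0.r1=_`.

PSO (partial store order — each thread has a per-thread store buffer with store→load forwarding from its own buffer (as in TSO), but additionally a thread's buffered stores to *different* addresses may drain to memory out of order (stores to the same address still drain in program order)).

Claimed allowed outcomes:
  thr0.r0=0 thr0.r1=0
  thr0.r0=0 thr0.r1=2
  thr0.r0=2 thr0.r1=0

outcome vector order: (thr0.r0,thr0.r1)
PSO: 4 outcomes — {0/0, 0/2, 2/0, 2/2}
PSO∖claimed = {2/2}

missing: thr0.r0=2 thr0.r1=2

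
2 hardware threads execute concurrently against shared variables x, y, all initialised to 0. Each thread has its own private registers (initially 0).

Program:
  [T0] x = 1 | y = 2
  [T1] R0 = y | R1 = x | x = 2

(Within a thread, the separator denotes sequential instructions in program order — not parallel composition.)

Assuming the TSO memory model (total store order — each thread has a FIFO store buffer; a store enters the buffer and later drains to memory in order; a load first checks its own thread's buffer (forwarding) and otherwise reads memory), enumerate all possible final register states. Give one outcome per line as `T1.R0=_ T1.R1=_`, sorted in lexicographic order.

outcome vector order: (T1.R0,T1.R1)
|TSO outcomes| = 3

T1.R0=0 T1.R1=0
T1.R0=0 T1.R1=1
T1.R0=2 T1.R1=1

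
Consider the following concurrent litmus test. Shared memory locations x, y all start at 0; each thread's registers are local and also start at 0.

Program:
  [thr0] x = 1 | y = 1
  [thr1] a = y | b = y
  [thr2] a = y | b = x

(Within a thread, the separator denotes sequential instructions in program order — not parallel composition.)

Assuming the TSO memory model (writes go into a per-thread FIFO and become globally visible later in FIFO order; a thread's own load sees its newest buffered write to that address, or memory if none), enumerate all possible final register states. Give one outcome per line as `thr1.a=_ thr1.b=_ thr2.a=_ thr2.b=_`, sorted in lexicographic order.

thr1.a=0 thr1.b=0 thr2.a=0 thr2.b=0
thr1.a=0 thr1.b=0 thr2.a=0 thr2.b=1
thr1.a=0 thr1.b=0 thr2.a=1 thr2.b=1
thr1.a=0 thr1.b=1 thr2.a=0 thr2.b=0
thr1.a=0 thr1.b=1 thr2.a=0 thr2.b=1
thr1.a=0 thr1.b=1 thr2.a=1 thr2.b=1
thr1.a=1 thr1.b=1 thr2.a=0 thr2.b=0
thr1.a=1 thr1.b=1 thr2.a=0 thr2.b=1
thr1.a=1 thr1.b=1 thr2.a=1 thr2.b=1

outcome vector order: (thr1.a,thr1.b,thr2.a,thr2.b)
|TSO outcomes| = 9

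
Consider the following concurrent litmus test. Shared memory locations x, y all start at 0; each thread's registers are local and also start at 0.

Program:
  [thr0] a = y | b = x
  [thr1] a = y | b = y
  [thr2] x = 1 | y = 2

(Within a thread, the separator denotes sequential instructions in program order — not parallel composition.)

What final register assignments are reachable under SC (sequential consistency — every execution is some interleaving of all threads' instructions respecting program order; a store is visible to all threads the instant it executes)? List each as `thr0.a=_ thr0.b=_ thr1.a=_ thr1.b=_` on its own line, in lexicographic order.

outcome vector order: (thr0.a,thr0.b,thr1.a,thr1.b)
|SC outcomes| = 9

thr0.a=0 thr0.b=0 thr1.a=0 thr1.b=0
thr0.a=0 thr0.b=0 thr1.a=0 thr1.b=2
thr0.a=0 thr0.b=0 thr1.a=2 thr1.b=2
thr0.a=0 thr0.b=1 thr1.a=0 thr1.b=0
thr0.a=0 thr0.b=1 thr1.a=0 thr1.b=2
thr0.a=0 thr0.b=1 thr1.a=2 thr1.b=2
thr0.a=2 thr0.b=1 thr1.a=0 thr1.b=0
thr0.a=2 thr0.b=1 thr1.a=0 thr1.b=2
thr0.a=2 thr0.b=1 thr1.a=2 thr1.b=2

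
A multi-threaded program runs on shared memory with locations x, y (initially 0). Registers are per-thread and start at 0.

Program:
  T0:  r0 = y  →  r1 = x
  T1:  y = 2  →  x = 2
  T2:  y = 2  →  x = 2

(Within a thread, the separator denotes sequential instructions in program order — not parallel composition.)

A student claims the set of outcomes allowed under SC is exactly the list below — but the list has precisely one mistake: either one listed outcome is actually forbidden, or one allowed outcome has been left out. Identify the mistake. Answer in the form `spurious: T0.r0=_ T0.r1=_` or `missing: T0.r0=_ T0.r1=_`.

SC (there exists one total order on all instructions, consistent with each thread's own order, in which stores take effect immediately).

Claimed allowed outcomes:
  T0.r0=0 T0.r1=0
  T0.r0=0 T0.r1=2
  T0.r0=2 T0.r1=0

missing: T0.r0=2 T0.r1=2

outcome vector order: (T0.r0,T0.r1)
SC (4): 00, 02, 20, 22
SC∖claimed = {22}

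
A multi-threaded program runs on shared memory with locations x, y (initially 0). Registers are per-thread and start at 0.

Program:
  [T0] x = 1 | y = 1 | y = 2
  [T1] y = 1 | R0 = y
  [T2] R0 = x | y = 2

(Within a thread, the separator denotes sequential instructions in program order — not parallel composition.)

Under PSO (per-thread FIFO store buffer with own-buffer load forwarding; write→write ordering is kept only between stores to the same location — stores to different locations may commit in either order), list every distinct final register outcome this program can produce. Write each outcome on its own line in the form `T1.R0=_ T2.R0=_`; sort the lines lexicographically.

outcome vector order: (T1.R0,T2.R0)
|PSO outcomes| = 4

T1.R0=1 T2.R0=0
T1.R0=1 T2.R0=1
T1.R0=2 T2.R0=0
T1.R0=2 T2.R0=1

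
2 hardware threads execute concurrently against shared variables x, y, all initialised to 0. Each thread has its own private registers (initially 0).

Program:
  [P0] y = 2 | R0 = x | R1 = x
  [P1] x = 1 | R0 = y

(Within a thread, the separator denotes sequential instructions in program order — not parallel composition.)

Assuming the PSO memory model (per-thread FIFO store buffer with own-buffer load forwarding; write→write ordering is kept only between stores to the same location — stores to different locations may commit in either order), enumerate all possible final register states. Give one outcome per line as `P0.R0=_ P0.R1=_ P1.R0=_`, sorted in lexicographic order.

outcome vector order: (P0.R0,P0.R1,P1.R0)
|PSO outcomes| = 6

P0.R0=0 P0.R1=0 P1.R0=0
P0.R0=0 P0.R1=0 P1.R0=2
P0.R0=0 P0.R1=1 P1.R0=0
P0.R0=0 P0.R1=1 P1.R0=2
P0.R0=1 P0.R1=1 P1.R0=0
P0.R0=1 P0.R1=1 P1.R0=2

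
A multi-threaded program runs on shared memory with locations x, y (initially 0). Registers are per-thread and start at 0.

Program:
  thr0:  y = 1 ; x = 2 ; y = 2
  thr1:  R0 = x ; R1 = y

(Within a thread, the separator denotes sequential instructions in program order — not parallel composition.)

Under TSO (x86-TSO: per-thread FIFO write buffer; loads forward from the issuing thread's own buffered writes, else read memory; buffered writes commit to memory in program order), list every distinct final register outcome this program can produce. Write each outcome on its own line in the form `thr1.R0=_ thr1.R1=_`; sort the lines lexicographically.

thr1.R0=0 thr1.R1=0
thr1.R0=0 thr1.R1=1
thr1.R0=0 thr1.R1=2
thr1.R0=2 thr1.R1=1
thr1.R0=2 thr1.R1=2

outcome vector order: (thr1.R0,thr1.R1)
|TSO outcomes| = 5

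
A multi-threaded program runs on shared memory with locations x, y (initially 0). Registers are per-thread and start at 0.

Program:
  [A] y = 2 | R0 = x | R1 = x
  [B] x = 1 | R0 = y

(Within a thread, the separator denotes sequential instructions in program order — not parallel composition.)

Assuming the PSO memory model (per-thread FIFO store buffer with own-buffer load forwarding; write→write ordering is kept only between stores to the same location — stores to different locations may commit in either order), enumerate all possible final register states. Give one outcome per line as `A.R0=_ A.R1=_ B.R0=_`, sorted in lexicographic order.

outcome vector order: (A.R0,A.R1,B.R0)
|PSO outcomes| = 6

A.R0=0 A.R1=0 B.R0=0
A.R0=0 A.R1=0 B.R0=2
A.R0=0 A.R1=1 B.R0=0
A.R0=0 A.R1=1 B.R0=2
A.R0=1 A.R1=1 B.R0=0
A.R0=1 A.R1=1 B.R0=2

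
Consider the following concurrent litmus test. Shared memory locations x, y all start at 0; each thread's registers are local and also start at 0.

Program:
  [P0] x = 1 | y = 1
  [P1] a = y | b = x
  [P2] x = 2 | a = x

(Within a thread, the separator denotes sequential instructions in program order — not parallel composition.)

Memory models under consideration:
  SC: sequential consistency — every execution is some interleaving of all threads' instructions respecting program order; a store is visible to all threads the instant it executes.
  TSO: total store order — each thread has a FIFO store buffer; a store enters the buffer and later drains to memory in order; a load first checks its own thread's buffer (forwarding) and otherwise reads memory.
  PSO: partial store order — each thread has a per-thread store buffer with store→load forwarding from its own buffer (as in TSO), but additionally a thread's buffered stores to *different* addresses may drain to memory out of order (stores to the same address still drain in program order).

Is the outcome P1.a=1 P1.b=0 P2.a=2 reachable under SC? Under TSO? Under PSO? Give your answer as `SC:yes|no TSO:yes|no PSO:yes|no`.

outcome vector order: (P1.a,P1.b,P2.a)
SC: 9 outcomes — {(0,0,1) (0,0,2) (0,1,1) (0,1,2) (0,2,1) (0,2,2) (1,1,1) (1,1,2) (1,2,2)}
TSO: 9 outcomes — {(0,0,1) (0,0,2) (0,1,1) (0,1,2) (0,2,1) (0,2,2) (1,1,1) (1,1,2) (1,2,2)}
PSO: 12 outcomes — {(0,0,1) (0,0,2) (0,1,1) (0,1,2) (0,2,1) (0,2,2) (1,0,1) (1,0,2) (1,1,1) (1,1,2) (1,2,1) (1,2,2)}
target (1,0,2) ∈ {PSO}

SC:no TSO:no PSO:yes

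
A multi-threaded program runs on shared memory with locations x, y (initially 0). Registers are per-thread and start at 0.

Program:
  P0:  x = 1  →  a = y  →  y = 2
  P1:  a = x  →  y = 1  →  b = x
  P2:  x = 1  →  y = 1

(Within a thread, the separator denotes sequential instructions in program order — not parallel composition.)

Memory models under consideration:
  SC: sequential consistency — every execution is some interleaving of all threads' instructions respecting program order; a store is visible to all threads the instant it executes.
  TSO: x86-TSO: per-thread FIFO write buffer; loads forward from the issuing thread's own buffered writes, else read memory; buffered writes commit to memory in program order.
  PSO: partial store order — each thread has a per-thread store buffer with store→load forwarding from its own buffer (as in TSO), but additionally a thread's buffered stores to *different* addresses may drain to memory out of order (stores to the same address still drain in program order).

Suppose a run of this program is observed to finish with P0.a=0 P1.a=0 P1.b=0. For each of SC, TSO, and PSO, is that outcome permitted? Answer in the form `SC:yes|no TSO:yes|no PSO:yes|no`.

outcome vector order: (P0.a,P1.a,P1.b)
SC: 5 outcomes — {0/0/1, 0/1/1, 1/0/0, 1/0/1, 1/1/1}
TSO: 6 outcomes — {0/0/0, 0/0/1, 0/1/1, 1/0/0, 1/0/1, 1/1/1}
PSO: 6 outcomes — {0/0/0, 0/0/1, 0/1/1, 1/0/0, 1/0/1, 1/1/1}
target 0/0/0 ∈ {TSO,PSO}

SC:no TSO:yes PSO:yes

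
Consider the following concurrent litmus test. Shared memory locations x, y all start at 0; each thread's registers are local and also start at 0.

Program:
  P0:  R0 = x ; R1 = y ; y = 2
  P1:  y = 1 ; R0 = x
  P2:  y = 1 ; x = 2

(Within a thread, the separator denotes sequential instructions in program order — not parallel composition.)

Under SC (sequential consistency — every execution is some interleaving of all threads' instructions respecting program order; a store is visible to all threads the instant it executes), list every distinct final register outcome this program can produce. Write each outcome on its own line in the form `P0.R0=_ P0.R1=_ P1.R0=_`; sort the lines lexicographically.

outcome vector order: (P0.R0,P0.R1,P1.R0)
|SC outcomes| = 6

P0.R0=0 P0.R1=0 P1.R0=0
P0.R0=0 P0.R1=0 P1.R0=2
P0.R0=0 P0.R1=1 P1.R0=0
P0.R0=0 P0.R1=1 P1.R0=2
P0.R0=2 P0.R1=1 P1.R0=0
P0.R0=2 P0.R1=1 P1.R0=2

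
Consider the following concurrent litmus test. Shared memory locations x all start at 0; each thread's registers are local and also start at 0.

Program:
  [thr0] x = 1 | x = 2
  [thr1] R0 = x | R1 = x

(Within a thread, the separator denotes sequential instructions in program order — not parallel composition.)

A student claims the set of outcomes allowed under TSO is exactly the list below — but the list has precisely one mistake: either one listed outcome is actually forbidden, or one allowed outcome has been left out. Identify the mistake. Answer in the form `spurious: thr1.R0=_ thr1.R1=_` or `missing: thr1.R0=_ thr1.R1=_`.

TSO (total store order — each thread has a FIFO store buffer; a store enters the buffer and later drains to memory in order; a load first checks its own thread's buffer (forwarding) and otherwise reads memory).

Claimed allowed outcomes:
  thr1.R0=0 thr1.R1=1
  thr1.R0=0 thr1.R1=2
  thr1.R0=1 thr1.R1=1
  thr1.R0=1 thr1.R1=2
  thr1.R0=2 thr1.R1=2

missing: thr1.R0=0 thr1.R1=0

outcome vector order: (thr1.R0,thr1.R1)
under TSO → 00; 01; 02; 11; 12; 22
TSO∖claimed = {00}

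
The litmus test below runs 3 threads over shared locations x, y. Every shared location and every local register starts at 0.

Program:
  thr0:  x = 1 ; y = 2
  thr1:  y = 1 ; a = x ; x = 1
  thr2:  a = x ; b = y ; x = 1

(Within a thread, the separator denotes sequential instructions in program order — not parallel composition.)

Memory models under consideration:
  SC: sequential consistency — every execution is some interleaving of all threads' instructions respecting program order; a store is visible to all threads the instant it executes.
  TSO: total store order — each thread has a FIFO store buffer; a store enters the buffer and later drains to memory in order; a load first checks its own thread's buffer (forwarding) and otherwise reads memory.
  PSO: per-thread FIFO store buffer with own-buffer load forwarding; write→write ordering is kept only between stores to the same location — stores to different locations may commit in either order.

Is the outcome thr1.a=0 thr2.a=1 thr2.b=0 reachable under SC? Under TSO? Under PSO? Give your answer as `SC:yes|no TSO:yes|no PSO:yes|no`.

SC:no TSO:yes PSO:yes

outcome vector order: (thr1.a,thr2.a,thr2.b)
SC: 11 outcomes — {000 001 002 011 012 100 101 102 110 111 112}
TSO: 12 outcomes — {000 001 002 010 011 012 100 101 102 110 111 112}
PSO: 12 outcomes — {000 001 002 010 011 012 100 101 102 110 111 112}
target 010 ∈ {TSO,PSO}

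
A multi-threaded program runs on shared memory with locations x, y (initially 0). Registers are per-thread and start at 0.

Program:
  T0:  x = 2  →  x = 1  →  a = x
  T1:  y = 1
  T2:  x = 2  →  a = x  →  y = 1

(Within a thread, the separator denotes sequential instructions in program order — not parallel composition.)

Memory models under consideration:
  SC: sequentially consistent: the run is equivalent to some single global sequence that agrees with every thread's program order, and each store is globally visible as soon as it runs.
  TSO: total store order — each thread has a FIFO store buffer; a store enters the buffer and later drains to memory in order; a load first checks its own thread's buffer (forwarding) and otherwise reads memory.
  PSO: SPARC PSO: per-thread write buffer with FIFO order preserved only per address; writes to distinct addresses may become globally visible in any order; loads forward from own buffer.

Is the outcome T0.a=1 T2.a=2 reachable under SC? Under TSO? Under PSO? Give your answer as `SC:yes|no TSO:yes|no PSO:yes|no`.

SC:yes TSO:yes PSO:yes

outcome vector order: (T0.a,T2.a)
SC (3): (1,1); (1,2); (2,2)
TSO (3): (1,1); (1,2); (2,2)
PSO (3): (1,1); (1,2); (2,2)
target (1,2) ∈ {SC,TSO,PSO}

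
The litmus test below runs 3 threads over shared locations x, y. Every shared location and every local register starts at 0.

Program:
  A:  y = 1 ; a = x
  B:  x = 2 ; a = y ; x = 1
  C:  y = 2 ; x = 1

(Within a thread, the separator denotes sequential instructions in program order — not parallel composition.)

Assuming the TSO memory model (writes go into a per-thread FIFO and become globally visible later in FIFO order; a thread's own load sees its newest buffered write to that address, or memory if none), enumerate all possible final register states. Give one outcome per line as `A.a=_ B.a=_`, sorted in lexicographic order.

outcome vector order: (A.a,B.a)
|TSO outcomes| = 9

A.a=0 B.a=0
A.a=0 B.a=1
A.a=0 B.a=2
A.a=1 B.a=0
A.a=1 B.a=1
A.a=1 B.a=2
A.a=2 B.a=0
A.a=2 B.a=1
A.a=2 B.a=2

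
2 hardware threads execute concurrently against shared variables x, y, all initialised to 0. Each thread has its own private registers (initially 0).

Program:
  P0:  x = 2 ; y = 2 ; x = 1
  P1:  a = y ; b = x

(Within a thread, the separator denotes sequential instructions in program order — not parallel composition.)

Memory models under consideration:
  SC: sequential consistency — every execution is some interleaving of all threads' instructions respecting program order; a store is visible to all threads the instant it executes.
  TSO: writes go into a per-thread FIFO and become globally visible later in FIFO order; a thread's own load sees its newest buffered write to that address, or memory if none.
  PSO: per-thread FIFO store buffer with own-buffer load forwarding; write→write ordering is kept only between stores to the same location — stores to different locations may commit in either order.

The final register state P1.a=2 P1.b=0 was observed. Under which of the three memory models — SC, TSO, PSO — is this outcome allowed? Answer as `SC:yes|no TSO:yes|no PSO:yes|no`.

SC:no TSO:no PSO:yes

outcome vector order: (P1.a,P1.b)
SC (5): 0/0, 0/1, 0/2, 2/1, 2/2
TSO (5): 0/0, 0/1, 0/2, 2/1, 2/2
PSO (6): 0/0, 0/1, 0/2, 2/0, 2/1, 2/2
target 2/0 ∈ {PSO}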